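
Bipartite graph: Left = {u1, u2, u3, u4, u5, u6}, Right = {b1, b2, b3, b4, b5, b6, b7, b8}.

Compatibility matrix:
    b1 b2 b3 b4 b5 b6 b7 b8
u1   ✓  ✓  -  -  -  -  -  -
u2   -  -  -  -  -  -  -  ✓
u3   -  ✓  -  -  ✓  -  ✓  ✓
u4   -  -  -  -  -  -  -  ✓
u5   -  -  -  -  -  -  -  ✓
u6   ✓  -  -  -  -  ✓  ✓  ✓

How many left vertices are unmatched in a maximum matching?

2

One maximum matching: u1→b2, u2→b8, u3→b5, u6→b6.
The set {u2, u4, u5} has only 1 neighbour ({b8}), so by Hall's theorem at most 4 of the 6 left vertices can be matched.
That matches 4 of the 6, leaving 2 unmatched; no matching can do better.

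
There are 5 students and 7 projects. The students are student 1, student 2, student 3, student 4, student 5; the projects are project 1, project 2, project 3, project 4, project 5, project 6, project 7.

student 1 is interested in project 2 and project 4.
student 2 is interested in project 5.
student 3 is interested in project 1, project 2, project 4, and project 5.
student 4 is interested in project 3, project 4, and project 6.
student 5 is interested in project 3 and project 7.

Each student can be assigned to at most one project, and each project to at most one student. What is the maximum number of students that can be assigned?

A valid assignment of size 5: student 1-project 2, student 2-project 5, student 3-project 1, student 4-project 4, student 5-project 3.
This saturates every student, so 5 is the maximum.

5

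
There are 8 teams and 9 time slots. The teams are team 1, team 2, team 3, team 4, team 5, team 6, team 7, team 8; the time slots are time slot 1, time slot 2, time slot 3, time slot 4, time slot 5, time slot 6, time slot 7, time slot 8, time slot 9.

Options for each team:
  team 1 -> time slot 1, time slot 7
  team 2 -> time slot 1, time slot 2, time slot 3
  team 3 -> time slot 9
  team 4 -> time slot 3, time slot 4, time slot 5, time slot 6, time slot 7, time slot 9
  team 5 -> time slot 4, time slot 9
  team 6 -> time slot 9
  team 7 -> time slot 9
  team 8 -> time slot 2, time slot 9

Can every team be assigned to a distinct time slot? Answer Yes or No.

No

The set {team 3, team 6, team 7} has only 1 neighbour ({time slot 9}), so by Hall's theorem at most 6 of the 8 teams can be matched.
Hence no matching covers every team.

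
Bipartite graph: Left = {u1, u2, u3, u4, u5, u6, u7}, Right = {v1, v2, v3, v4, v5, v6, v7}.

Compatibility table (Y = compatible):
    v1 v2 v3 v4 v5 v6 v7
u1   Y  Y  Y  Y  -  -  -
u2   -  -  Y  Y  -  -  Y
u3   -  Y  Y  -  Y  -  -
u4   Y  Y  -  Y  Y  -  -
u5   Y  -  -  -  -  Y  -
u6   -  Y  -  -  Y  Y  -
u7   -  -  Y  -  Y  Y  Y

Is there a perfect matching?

Yes

A valid assignment of size 7: u1→v4, u2→v7, u3→v3, u4→v2, u5→v1, u6→v5, u7→v6.
Every left vertex is matched, so this is a perfect matching.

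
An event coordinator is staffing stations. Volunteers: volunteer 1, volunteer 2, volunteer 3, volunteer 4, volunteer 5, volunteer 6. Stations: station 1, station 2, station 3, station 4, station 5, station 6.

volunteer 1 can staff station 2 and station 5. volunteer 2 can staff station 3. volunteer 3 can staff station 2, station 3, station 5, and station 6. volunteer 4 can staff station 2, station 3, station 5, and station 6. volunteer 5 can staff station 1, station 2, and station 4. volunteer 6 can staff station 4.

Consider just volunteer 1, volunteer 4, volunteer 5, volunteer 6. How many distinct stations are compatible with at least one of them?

The union of neighbours of {volunteer 1, volunteer 4, volunteer 5, volunteer 6} is {station 1, station 2, station 3, station 4, station 5, station 6}, which has 6 elements.
Since |N(S)| = 6 ≥ |S| = 4, Hall's condition holds for this subset.

6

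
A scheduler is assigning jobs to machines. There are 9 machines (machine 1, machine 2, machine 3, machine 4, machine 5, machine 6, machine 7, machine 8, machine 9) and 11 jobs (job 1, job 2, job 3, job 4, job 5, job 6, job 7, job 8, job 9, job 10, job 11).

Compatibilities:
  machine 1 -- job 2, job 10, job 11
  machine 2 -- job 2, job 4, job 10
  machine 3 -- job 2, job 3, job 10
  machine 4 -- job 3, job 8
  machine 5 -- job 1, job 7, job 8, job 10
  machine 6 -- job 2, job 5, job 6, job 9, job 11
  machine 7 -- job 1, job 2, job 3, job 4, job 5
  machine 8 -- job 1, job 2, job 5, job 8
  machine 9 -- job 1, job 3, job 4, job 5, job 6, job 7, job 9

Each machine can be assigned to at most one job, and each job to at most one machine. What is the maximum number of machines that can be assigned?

9

One maximum matching: machine 1→job 11, machine 2→job 4, machine 3→job 3, machine 4→job 8, machine 5→job 7, machine 6→job 5, machine 7→job 1, machine 8→job 2, machine 9→job 9.
This saturates every machine, so 9 is the maximum.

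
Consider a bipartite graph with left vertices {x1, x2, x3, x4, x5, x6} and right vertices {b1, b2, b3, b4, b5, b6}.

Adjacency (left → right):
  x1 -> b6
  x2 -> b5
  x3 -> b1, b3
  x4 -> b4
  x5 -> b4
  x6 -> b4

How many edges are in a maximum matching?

A valid assignment of size 4: x1–b6, x2–b5, x3–b3, x4–b4.
The set {x4, x5, x6} has only 1 neighbour ({b4}), so by Hall's theorem at most 4 of the 6 left vertices can be matched.

4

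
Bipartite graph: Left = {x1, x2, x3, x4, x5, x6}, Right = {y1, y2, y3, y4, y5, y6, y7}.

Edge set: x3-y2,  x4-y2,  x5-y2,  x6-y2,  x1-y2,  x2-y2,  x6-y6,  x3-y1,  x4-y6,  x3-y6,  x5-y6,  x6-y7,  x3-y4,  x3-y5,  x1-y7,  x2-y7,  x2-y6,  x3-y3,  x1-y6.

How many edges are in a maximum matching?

4

For example, pair x1→y7, x2→y6, x3→y4, x4→y2.
The set {x1, x2, x4, x5, x6} has only 3 neighbours ({y2, y6, y7}), so by Hall's theorem at most 4 of the 6 left vertices can be matched.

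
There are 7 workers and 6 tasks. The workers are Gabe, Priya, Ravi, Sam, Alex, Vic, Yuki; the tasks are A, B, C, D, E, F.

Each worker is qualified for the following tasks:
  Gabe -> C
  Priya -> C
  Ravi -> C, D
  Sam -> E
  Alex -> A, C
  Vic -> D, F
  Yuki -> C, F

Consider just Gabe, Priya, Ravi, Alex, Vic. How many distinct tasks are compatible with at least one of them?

4

The union of neighbours of {Gabe, Priya, Ravi, Alex, Vic} is {A, C, D, F}, which has 4 elements.
Since |N(S)| = 4 < |S| = 5, Hall's condition fails for this subset.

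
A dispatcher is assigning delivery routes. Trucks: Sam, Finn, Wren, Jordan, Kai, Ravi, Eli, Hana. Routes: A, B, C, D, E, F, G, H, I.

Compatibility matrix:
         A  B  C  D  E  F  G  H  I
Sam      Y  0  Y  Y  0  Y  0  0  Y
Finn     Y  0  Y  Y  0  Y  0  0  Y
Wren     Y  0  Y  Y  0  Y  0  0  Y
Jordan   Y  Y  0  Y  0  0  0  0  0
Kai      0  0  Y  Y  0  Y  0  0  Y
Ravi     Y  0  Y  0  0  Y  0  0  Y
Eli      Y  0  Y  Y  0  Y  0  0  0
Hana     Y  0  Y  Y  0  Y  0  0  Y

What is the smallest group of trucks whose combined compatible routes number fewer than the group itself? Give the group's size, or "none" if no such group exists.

Take S = {Sam, Finn, Wren, Kai, Ravi, Eli}. Its neighbourhood is {A, C, D, F, I}, so |N(S)| = 5 < |S| = 6.
Every subset of size less than 6 has at least as many neighbours as members, so 6 is the minimum.

6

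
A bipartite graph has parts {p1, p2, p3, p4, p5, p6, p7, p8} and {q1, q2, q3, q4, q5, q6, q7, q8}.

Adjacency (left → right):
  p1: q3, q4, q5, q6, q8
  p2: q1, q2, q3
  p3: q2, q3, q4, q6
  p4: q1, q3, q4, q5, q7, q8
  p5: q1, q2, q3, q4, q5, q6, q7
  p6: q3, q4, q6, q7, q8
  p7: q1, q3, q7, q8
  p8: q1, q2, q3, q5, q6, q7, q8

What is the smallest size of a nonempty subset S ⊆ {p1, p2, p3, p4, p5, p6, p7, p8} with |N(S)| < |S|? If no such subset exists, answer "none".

A matching saturating every left vertex exists, for instance p1→q8, p2→q3, p3→q2, p4→q5, p5→q1, p6→q4, p7→q7, p8→q6.
By Hall's marriage theorem, this means |N(S)| ≥ |S| for every subset S, so no violating subset exists.

none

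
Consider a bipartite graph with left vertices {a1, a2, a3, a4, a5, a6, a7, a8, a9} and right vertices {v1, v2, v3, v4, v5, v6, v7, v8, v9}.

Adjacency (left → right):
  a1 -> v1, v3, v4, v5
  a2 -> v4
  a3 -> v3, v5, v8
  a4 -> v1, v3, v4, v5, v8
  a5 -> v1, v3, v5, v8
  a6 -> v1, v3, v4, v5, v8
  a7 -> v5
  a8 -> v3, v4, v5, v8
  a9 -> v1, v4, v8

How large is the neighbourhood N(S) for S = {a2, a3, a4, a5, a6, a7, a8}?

5

The union of neighbours of {a2, a3, a4, a5, a6, a7, a8} is {v1, v3, v4, v5, v8}, which has 5 elements.
Since |N(S)| = 5 < |S| = 7, Hall's condition fails for this subset.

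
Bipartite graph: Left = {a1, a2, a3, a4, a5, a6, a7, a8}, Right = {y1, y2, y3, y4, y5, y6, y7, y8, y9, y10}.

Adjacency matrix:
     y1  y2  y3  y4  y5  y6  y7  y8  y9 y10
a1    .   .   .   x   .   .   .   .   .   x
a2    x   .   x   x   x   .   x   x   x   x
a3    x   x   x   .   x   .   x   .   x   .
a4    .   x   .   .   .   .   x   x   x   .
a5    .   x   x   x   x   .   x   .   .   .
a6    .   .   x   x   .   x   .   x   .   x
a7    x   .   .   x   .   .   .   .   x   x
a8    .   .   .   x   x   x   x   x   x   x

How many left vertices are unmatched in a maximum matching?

A valid assignment of size 8: a1→y10, a2→y3, a3→y9, a4→y8, a5→y4, a6→y6, a7→y1, a8→y7.
This saturates every left vertex, so 8 is the maximum.
That matches 8 of the 8, leaving 0 unmatched; no matching can do better.

0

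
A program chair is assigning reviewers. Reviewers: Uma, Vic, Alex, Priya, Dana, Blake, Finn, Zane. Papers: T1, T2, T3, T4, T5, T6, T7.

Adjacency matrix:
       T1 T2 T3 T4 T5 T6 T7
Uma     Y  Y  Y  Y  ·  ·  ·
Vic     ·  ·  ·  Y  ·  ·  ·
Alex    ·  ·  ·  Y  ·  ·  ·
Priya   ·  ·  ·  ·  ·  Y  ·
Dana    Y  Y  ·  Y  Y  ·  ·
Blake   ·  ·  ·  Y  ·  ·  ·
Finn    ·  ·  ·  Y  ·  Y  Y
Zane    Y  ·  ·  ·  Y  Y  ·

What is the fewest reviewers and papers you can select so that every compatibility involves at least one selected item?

A maximum matching has 6 edges (e.g. Uma–T1, Vic–T4, Priya–T6, Dana–T2, Finn–T7, Zane–T5).
By König's theorem the minimum vertex cover has the same size. One such cover is {Uma, Priya, Dana, Finn, Zane, T4}.

6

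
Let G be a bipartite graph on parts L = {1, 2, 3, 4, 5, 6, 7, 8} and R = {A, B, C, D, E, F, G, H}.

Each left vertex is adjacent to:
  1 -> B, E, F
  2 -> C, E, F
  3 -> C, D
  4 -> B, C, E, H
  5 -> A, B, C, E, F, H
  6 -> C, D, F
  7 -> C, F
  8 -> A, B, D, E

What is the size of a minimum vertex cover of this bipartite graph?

7

A maximum matching has 7 edges (e.g. 1–B, 2–E, 3–D, 4–H, 5–A, 6–C, 7–F).
By König's theorem the minimum vertex cover has the same size. One such cover is {A, B, C, D, E, F, H}.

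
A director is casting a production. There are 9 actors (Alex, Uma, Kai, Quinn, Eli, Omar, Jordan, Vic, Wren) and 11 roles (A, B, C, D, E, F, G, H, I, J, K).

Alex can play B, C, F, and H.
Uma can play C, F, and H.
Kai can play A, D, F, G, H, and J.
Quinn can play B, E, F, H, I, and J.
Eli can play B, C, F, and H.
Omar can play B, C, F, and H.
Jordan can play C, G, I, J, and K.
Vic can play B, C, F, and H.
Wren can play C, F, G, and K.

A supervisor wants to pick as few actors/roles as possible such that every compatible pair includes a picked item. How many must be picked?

8

{Kai, Quinn, Jordan, Wren, B, C, F, H} is a vertex cover of size 8: every edge has an endpoint in this set.
No smaller cover exists because Alex–C, Uma–H, Kai–J, Quinn–E, Eli–F, Omar–B, Jordan–K, Wren–G is a matching of size 8, and a cover must include an endpoint of each of these disjoint edges (König's theorem).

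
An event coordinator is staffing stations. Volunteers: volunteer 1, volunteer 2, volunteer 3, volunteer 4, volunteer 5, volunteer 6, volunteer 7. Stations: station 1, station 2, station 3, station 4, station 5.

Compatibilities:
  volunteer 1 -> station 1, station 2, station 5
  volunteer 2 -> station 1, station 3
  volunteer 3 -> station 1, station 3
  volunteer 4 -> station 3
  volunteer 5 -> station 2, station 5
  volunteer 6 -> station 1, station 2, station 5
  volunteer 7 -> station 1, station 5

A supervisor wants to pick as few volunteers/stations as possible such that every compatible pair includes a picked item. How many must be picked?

4

The 4 edges volunteer 1–station 5, volunteer 2–station 3, volunteer 3–station 1, volunteer 5–station 2 form a matching, so any vertex cover needs at least 4 vertices (one per matched edge).
Conversely {station 1, station 2, station 3, station 5} meets every edge and has exactly 4 vertices, so 4 is optimal.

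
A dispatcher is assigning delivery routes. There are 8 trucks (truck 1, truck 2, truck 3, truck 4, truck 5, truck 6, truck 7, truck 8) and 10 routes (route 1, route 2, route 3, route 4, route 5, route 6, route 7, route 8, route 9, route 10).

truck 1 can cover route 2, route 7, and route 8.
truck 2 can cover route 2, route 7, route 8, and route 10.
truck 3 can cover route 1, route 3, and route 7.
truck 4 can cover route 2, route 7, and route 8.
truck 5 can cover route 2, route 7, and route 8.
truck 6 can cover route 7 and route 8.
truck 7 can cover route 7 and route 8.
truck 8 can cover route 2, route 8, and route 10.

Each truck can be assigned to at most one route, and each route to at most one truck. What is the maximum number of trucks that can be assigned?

5

A valid assignment of size 5: truck 1–route 8, truck 2–route 10, truck 3–route 3, truck 4–route 2, truck 5–route 7.
The set {truck 1, truck 2, truck 4, truck 5, truck 6, truck 7, truck 8} has only 4 neighbours ({route 10, route 2, route 7, route 8}), so by Hall's theorem at most 5 of the 8 trucks can be matched.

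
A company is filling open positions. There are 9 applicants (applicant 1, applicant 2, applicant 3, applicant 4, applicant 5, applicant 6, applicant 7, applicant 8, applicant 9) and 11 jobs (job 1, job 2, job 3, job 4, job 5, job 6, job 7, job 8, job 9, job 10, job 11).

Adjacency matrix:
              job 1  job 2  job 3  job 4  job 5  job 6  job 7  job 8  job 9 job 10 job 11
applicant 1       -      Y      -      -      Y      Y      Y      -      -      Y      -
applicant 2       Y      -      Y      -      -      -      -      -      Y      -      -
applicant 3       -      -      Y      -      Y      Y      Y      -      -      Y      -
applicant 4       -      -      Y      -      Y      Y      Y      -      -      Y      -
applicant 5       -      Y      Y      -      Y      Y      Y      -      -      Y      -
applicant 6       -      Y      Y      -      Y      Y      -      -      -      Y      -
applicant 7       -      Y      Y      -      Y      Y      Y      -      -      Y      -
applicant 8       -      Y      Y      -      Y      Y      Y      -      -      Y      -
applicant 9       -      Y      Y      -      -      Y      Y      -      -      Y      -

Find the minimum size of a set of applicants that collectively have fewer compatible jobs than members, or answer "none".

7

Take S = {applicant 1, applicant 3, applicant 4, applicant 5, applicant 6, applicant 7, applicant 8}. Its neighbourhood is {job 2, job 3, job 5, job 6, job 7, job 10}, so |N(S)| = 6 < |S| = 7.
Every subset of size less than 7 has at least as many neighbours as members, so 7 is the minimum.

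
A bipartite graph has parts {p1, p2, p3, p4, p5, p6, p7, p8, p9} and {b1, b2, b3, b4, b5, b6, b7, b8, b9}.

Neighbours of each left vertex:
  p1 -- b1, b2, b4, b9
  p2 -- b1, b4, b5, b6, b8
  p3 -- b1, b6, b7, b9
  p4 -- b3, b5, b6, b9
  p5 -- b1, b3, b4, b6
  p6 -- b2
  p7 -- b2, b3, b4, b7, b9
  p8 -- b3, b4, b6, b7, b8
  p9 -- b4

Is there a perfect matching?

Yes

One maximum matching: p1–b1, p2–b5, p3–b9, p4–b6, p5–b3, p6–b2, p7–b7, p8–b8, p9–b4.
Every left vertex is matched, so this is a perfect matching.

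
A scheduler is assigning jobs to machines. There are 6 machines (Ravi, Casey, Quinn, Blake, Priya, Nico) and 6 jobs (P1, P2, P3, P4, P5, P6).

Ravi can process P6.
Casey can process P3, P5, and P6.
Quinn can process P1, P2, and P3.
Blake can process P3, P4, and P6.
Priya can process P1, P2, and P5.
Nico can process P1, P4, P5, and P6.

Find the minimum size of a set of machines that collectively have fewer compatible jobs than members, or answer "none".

none

A matching saturating every machine exists, for instance Ravi→P6, Casey→P3, Quinn→P2, Blake→P4, Priya→P5, Nico→P1.
By Hall's marriage theorem, this means |N(S)| ≥ |S| for every subset S, so no violating subset exists.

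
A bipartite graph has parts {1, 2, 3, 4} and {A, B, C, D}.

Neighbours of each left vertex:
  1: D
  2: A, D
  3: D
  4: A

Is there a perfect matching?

The set {1, 2, 3, 4} has only 2 neighbours ({A, D}), so by Hall's theorem at most 2 of the 4 left vertices can be matched.
Hence no matching covers every left vertex.

No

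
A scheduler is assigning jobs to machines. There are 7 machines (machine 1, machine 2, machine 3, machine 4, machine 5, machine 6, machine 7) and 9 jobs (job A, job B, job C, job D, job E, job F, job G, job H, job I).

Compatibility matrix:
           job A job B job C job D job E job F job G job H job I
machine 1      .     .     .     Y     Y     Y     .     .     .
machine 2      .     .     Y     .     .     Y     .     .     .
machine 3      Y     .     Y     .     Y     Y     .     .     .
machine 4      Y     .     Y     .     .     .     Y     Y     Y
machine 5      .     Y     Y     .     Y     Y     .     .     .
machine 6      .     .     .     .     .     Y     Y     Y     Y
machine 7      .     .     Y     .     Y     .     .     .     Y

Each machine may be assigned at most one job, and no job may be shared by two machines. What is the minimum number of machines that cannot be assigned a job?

A valid assignment of size 7: machine 1→job D, machine 2→job C, machine 3→job A, machine 4→job H, machine 5→job E, machine 6→job F, machine 7→job I.
All 7 machines are matched, so no larger matching exists.
That matches 7 of the 7, leaving 0 unmatched; no matching can do better.

0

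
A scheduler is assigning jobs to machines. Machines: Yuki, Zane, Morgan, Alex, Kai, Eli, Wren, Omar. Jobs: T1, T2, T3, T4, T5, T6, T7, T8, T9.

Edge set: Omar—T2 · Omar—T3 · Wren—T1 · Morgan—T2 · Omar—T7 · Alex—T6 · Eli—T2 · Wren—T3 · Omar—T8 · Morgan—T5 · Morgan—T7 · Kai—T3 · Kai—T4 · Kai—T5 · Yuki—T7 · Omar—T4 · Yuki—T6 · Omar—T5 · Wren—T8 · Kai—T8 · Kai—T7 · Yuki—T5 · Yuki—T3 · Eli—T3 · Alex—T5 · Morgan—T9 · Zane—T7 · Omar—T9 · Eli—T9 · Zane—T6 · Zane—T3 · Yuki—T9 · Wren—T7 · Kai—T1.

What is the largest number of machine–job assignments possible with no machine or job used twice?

For example, pair Yuki-T3, Zane-T6, Morgan-T9, Alex-T5, Kai-T4, Eli-T2, Wren-T8, Omar-T7.
All 8 machines are matched, so no larger matching exists.

8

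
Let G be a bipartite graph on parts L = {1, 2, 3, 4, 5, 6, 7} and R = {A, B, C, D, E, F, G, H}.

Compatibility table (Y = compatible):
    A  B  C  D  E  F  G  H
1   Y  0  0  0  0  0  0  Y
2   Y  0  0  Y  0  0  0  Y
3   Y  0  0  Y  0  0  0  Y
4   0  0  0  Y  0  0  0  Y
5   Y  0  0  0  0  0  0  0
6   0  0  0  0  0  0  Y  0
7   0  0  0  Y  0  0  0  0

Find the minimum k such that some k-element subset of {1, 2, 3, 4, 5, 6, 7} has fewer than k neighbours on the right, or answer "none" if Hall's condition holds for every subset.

Take S = {1, 2, 3, 4}. Its neighbourhood is {A, D, H}, so |N(S)| = 3 < |S| = 4.
Every subset of size less than 4 has at least as many neighbours as members, so 4 is the minimum.

4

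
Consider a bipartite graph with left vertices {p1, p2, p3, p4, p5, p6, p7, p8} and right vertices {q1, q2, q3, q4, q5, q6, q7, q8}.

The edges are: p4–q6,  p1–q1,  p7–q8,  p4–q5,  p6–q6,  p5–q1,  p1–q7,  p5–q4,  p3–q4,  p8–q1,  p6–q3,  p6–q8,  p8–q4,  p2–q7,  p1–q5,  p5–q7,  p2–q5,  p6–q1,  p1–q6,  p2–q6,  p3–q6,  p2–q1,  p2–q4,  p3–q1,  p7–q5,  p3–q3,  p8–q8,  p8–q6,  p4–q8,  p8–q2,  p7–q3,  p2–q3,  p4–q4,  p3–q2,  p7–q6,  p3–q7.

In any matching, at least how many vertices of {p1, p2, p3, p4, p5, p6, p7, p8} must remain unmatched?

For example, pair p1-q1, p2-q3, p3-q2, p4-q4, p5-q7, p6-q8, p7-q5, p8-q6.
All 8 left vertices are matched, so no larger matching exists.
That matches 8 of the 8, leaving 0 unmatched; no matching can do better.

0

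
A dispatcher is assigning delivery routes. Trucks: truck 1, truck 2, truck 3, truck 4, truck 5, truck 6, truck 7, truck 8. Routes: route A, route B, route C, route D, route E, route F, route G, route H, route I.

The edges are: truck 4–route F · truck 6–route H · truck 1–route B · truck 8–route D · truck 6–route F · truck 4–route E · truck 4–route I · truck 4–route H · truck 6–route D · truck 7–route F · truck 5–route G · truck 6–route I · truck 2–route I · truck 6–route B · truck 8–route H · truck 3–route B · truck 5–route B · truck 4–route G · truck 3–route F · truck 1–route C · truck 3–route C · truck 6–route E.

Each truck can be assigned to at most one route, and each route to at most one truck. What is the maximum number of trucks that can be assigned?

8

A valid assignment of size 8: truck 1-route C, truck 2-route I, truck 3-route B, truck 4-route E, truck 5-route G, truck 6-route D, truck 7-route F, truck 8-route H.
This saturates every truck, so 8 is the maximum.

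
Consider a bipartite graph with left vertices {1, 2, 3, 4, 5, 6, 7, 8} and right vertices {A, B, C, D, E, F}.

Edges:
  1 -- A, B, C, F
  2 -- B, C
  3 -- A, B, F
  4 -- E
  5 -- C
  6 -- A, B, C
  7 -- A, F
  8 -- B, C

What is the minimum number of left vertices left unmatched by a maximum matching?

3

A valid assignment of size 5: 1→A, 2→B, 3→F, 4→E, 5→C.
The set {1, 2, 3, 5, 6, 7, 8} has only 4 neighbours ({A, B, C, F}), so by Hall's theorem at most 5 of the 8 left vertices can be matched.
That matches 5 of the 8, leaving 3 unmatched; no matching can do better.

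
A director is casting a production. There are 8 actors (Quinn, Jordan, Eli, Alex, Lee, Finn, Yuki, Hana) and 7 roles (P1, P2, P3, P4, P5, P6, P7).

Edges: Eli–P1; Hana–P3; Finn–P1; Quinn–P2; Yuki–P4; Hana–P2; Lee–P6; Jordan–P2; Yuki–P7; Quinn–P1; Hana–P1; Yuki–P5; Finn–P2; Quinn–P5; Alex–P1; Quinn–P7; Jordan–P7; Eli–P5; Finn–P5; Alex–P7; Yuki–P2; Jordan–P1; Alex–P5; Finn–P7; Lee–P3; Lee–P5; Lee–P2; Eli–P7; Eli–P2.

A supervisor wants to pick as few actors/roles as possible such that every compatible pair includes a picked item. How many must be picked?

7

{Lee, Yuki, Hana, P1, P2, P5, P7} is a vertex cover of size 7: every edge has an endpoint in this set.
No smaller cover exists because Quinn–P7, Jordan–P2, Eli–P5, Alex–P1, Lee–P6, Yuki–P4, Hana–P3 is a matching of size 7, and a cover must include an endpoint of each of these disjoint edges (König's theorem).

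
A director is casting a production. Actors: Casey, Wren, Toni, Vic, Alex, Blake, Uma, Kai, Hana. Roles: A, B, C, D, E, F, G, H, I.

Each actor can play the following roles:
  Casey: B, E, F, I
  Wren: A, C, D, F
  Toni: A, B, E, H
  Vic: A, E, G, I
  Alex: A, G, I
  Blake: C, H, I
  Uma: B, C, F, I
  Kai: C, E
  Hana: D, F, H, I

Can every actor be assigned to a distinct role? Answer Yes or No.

A valid assignment of size 9: Casey–E, Wren–D, Toni–A, Vic–I, Alex–G, Blake–H, Uma–B, Kai–C, Hana–F.
Every actor is matched, so this is a perfect matching.

Yes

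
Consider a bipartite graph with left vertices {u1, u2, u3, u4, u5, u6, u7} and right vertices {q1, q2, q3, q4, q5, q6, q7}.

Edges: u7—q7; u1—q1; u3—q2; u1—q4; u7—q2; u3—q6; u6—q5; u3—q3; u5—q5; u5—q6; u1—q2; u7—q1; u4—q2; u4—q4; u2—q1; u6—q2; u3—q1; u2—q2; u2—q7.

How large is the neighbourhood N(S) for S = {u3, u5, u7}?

6

The union of neighbours of {u3, u5, u7} is {q1, q2, q3, q5, q6, q7}, which has 6 elements.
Since |N(S)| = 6 ≥ |S| = 3, Hall's condition holds for this subset.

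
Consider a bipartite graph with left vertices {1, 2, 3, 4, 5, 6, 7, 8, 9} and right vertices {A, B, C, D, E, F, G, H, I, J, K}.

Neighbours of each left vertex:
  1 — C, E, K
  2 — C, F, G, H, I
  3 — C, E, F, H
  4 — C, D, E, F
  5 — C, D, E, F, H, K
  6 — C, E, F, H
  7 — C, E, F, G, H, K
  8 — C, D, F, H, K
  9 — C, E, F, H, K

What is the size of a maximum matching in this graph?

8

One maximum matching: 1–E, 2–I, 3–C, 4–D, 5–F, 6–H, 7–G, 8–K.
The set {1, 3, 4, 5, 6, 8, 9} has only 6 neighbours ({C, D, E, F, H, K}), so by Hall's theorem at most 8 of the 9 left vertices can be matched.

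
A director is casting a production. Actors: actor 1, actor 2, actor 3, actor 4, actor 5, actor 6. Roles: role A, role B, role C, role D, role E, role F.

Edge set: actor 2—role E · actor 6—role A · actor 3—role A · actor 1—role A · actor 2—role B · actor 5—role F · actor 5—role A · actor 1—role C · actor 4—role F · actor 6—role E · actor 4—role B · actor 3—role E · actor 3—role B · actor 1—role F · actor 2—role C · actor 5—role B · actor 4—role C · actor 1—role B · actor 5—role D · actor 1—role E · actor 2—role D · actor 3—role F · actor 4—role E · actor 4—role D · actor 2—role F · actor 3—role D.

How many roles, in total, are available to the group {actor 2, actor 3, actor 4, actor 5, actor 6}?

6

The union of neighbours of {actor 2, actor 3, actor 4, actor 5, actor 6} is {role A, role B, role C, role D, role E, role F}, which has 6 elements.
Since |N(S)| = 6 ≥ |S| = 5, Hall's condition holds for this subset.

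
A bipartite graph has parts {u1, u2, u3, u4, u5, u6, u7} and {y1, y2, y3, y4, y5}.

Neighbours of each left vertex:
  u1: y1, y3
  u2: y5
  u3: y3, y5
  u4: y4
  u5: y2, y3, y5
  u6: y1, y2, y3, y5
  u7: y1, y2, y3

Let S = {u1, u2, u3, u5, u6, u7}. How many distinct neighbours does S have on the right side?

4

The union of neighbours of {u1, u2, u3, u5, u6, u7} is {y1, y2, y3, y5}, which has 4 elements.
Since |N(S)| = 4 < |S| = 6, Hall's condition fails for this subset.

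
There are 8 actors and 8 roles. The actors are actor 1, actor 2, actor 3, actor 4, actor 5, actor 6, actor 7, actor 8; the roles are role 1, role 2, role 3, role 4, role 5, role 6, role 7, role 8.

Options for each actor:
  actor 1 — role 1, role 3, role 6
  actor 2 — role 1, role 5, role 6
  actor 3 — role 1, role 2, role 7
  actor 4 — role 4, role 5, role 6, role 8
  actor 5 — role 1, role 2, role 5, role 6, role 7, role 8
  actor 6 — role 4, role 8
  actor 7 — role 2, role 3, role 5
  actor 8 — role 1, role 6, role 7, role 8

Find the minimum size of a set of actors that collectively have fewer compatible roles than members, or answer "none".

none

A matching saturating every actor exists, for instance actor 1→role 3, actor 2→role 1, actor 3→role 7, actor 4→role 5, actor 5→role 6, actor 6→role 4, actor 7→role 2, actor 8→role 8.
By Hall's marriage theorem, this means |N(S)| ≥ |S| for every subset S, so no violating subset exists.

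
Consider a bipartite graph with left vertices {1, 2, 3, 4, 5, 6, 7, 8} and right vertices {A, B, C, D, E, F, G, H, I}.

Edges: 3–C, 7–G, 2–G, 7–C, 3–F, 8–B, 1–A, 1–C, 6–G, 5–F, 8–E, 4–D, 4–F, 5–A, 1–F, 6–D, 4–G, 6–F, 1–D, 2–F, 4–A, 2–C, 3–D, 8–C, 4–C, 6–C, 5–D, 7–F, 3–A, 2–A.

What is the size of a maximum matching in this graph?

One maximum matching: 1–D, 2–G, 3–C, 4–A, 5–F, 8–B.
The set {1, 2, 3, 4, 5, 6, 7} has only 5 neighbours ({A, C, D, F, G}), so by Hall's theorem at most 6 of the 8 left vertices can be matched.

6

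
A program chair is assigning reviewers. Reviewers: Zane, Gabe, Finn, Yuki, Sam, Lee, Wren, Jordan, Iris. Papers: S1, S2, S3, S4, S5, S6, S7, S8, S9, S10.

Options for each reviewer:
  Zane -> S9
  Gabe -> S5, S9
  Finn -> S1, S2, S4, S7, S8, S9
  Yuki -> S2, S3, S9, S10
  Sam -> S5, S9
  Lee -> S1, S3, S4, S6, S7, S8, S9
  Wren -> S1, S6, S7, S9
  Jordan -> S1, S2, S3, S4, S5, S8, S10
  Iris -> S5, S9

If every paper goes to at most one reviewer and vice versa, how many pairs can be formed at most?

For example, pair Zane-S9, Gabe-S5, Finn-S7, Yuki-S10, Lee-S6, Wren-S1, Jordan-S2.
The set {Zane, Gabe, Sam, Iris} has only 2 neighbours ({S5, S9}), so by Hall's theorem at most 7 of the 9 reviewers can be matched.

7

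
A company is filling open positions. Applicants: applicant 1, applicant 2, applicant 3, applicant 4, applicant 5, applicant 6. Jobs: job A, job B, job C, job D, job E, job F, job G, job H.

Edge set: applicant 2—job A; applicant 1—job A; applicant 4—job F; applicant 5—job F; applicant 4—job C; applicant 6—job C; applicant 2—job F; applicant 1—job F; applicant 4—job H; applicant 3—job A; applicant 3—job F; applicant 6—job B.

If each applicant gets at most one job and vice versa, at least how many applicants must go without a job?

2

A valid assignment of size 4: applicant 1-job F, applicant 2-job A, applicant 4-job H, applicant 6-job B.
The set {applicant 1, applicant 2, applicant 3, applicant 5} has only 2 neighbours ({job A, job F}), so by Hall's theorem at most 4 of the 6 applicants can be matched.
That matches 4 of the 6, leaving 2 unmatched; no matching can do better.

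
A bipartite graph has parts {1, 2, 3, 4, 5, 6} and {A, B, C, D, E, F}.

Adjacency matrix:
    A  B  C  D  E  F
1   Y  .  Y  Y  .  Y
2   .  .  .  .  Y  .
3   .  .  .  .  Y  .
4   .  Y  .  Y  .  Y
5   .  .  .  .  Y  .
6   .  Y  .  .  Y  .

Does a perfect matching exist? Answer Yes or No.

No

The set {2, 3, 5} has only 1 neighbour ({E}), so by Hall's theorem at most 4 of the 6 left vertices can be matched.
Hence no matching covers every left vertex.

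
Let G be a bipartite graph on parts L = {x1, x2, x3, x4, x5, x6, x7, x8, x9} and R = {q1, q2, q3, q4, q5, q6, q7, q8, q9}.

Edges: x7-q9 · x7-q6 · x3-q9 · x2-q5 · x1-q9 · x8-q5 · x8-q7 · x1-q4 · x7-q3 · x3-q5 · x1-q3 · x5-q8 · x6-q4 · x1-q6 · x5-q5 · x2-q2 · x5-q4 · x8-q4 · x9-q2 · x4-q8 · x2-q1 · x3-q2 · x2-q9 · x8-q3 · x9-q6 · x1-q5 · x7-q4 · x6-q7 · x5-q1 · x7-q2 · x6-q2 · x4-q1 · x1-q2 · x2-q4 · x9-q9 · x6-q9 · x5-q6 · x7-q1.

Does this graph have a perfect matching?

For example, pair x1→q6, x2→q9, x3→q5, x4→q8, x5→q4, x6→q7, x7→q1, x8→q3, x9→q2.
Every left vertex is matched, so this is a perfect matching.

Yes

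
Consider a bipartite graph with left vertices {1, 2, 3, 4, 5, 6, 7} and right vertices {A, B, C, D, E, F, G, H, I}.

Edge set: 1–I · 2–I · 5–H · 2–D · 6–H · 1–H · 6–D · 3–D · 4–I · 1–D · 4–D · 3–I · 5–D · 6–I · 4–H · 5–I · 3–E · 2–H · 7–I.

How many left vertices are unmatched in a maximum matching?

3

A valid assignment of size 4: 1–I, 2–H, 3–E, 4–D.
The set {1, 2, 4, 5, 6, 7} has only 3 neighbours ({D, H, I}), so by Hall's theorem at most 4 of the 7 left vertices can be matched.
That matches 4 of the 7, leaving 3 unmatched; no matching can do better.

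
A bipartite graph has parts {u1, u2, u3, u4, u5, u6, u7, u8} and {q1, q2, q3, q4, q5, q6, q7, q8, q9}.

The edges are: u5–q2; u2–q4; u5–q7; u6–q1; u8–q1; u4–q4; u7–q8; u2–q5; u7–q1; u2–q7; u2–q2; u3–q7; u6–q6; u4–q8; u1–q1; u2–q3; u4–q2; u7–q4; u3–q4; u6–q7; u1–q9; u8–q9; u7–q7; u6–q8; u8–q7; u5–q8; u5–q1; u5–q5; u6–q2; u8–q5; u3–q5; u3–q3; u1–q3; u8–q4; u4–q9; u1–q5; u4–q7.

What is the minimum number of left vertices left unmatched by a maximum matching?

For example, pair u1→q3, u2→q7, u3→q5, u4→q4, u5→q1, u6→q6, u7→q8, u8→q9.
This saturates every left vertex, so 8 is the maximum.
That matches 8 of the 8, leaving 0 unmatched; no matching can do better.

0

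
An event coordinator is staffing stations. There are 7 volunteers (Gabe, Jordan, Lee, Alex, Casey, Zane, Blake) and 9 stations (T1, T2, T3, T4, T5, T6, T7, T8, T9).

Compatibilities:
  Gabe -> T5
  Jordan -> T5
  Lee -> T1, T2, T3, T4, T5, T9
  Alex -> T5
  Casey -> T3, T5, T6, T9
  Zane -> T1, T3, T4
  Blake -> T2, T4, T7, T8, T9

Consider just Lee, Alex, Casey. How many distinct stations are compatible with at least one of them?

The union of neighbours of {Lee, Alex, Casey} is {T1, T2, T3, T4, T5, T6, T9}, which has 7 elements.
Since |N(S)| = 7 ≥ |S| = 3, Hall's condition holds for this subset.

7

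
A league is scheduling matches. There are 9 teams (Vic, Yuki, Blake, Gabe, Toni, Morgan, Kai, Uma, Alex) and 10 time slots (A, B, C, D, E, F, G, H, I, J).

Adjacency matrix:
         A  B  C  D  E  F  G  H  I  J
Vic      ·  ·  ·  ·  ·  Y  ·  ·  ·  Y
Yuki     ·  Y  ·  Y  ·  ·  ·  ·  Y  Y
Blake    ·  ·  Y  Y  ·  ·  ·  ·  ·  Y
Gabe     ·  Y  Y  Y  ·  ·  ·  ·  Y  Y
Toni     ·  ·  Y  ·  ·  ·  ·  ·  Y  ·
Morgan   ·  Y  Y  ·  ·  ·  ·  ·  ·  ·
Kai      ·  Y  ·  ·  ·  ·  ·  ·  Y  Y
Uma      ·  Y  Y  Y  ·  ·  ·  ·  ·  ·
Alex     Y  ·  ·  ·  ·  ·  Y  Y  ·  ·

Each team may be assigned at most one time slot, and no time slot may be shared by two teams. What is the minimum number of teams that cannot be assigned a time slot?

For example, pair Vic–F, Yuki–D, Blake–C, Gabe–J, Toni–I, Morgan–B, Alex–G.
The set {Yuki, Blake, Gabe, Toni, Morgan, Kai, Uma} has only 5 neighbours ({B, C, D, I, J}), so by Hall's theorem at most 7 of the 9 teams can be matched.
That matches 7 of the 9, leaving 2 unmatched; no matching can do better.

2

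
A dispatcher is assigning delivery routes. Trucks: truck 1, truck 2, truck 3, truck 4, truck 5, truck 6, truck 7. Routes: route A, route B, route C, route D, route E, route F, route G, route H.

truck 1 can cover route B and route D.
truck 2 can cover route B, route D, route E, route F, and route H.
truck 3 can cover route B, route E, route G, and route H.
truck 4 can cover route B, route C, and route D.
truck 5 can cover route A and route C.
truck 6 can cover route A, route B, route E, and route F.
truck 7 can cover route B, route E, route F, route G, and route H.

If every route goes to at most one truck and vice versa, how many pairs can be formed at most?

For example, pair truck 1–route D, truck 2–route H, truck 3–route G, truck 4–route C, truck 5–route A, truck 6–route B, truck 7–route E.
All 7 trucks are matched, so no larger matching exists.

7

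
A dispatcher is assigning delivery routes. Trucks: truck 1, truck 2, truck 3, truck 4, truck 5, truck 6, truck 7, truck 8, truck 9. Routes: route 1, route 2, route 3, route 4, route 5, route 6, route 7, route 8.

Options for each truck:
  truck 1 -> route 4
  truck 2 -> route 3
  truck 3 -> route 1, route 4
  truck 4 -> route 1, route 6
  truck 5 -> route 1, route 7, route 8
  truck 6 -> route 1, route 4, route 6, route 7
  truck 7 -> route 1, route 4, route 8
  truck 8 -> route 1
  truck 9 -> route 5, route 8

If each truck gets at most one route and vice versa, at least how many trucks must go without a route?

2

A valid assignment of size 7: truck 1-route 4, truck 2-route 3, truck 3-route 1, truck 4-route 6, truck 5-route 8, truck 6-route 7, truck 9-route 5.
The set {truck 1, truck 3, truck 4, truck 5, truck 6, truck 7, truck 8} has only 5 neighbours ({route 1, route 4, route 6, route 7, route 8}), so by Hall's theorem at most 7 of the 9 trucks can be matched.
That matches 7 of the 9, leaving 2 unmatched; no matching can do better.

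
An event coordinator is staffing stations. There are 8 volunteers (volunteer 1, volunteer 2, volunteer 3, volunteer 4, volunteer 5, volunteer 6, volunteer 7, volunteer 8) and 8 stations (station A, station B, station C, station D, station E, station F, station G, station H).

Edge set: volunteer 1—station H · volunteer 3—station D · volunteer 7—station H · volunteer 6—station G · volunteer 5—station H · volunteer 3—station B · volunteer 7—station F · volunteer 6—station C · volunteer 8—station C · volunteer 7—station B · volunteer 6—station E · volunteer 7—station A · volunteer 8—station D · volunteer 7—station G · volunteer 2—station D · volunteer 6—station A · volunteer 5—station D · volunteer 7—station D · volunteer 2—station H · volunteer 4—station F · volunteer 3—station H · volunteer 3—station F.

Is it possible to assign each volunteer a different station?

The set {volunteer 1, volunteer 2, volunteer 5} has only 2 neighbours ({station D, station H}), so by Hall's theorem at most 7 of the 8 volunteers can be matched.
Hence no matching covers every volunteer.

No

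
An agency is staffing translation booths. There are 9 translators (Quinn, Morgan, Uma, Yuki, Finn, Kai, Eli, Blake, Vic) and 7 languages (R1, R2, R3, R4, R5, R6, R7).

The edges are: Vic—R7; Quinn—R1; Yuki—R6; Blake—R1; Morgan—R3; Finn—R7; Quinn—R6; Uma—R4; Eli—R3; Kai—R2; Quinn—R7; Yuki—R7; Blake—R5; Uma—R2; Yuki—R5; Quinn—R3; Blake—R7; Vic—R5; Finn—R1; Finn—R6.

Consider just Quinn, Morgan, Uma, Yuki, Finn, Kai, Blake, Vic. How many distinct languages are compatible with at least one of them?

The union of neighbours of {Quinn, Morgan, Uma, Yuki, Finn, Kai, Blake, Vic} is {R1, R2, R3, R4, R5, R6, R7}, which has 7 elements.
Since |N(S)| = 7 < |S| = 8, Hall's condition fails for this subset.

7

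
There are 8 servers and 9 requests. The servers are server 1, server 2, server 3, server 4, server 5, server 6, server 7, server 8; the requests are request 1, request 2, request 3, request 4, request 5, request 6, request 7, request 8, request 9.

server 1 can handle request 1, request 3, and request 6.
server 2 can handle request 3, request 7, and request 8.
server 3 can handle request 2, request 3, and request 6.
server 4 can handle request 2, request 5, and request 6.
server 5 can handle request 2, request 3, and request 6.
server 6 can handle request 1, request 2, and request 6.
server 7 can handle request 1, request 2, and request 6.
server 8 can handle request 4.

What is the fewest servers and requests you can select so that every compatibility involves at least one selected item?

{server 2, server 4, server 8, request 1, request 2, request 3, request 6} is a vertex cover of size 7: every edge has an endpoint in this set.
No smaller cover exists because server 1–request 1, server 2–request 7, server 3–request 2, server 4–request 5, server 5–request 3, server 6–request 6, server 8–request 4 is a matching of size 7, and a cover must include an endpoint of each of these disjoint edges (König's theorem).

7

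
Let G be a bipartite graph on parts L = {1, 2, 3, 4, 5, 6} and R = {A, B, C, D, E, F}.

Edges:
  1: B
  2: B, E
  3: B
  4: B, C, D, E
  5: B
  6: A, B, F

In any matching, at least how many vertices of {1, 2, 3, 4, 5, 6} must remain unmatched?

For example, pair 1–B, 2–E, 4–C, 6–F.
The set {1, 3, 5} has only 1 neighbour ({B}), so by Hall's theorem at most 4 of the 6 left vertices can be matched.
That matches 4 of the 6, leaving 2 unmatched; no matching can do better.

2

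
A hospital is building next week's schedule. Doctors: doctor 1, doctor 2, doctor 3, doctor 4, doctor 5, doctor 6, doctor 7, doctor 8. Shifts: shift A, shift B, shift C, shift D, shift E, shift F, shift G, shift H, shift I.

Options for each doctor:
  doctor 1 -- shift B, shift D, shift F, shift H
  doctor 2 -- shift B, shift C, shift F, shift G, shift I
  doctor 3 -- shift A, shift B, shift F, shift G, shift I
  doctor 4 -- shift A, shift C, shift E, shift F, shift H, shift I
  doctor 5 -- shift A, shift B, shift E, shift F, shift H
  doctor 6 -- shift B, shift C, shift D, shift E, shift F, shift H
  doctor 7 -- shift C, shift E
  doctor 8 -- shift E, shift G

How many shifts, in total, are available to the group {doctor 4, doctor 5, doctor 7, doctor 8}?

8

The union of neighbours of {doctor 4, doctor 5, doctor 7, doctor 8} is {shift A, shift B, shift C, shift E, shift F, shift G, shift H, shift I}, which has 8 elements.
Since |N(S)| = 8 ≥ |S| = 4, Hall's condition holds for this subset.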